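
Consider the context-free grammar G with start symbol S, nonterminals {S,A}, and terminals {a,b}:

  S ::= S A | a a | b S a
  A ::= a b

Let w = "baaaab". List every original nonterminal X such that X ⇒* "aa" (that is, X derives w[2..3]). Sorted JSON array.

CNF form of G:
  S -> S A | T0 T0 | T1 X2
  A -> T0 T1
  T0 -> a
  T1 -> b
  X2 -> S T0

CYK fill, restricted to cells inside w[2..3]:
  cell(2,2) a: {T0}  orig:{}
  cell(3,3) a: {T0}  orig:{}
  cell(2,3) aa: {S}

Original NTs in T[2,3] deriving "aa": ["S"]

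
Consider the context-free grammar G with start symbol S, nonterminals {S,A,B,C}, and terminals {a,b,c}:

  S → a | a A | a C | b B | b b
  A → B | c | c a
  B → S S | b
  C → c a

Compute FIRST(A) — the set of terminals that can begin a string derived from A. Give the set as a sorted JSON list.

FIRST sets, iterate to fixpoint:
pass 1:
  A via A→c: +{c}
  B via B→b: +{b}
  C via C→c a: +{c}
  S via S→a: +{a}
  S via S→b B: +{b}
  FIRST[S]={a,b}  FIRST[A]={c}  FIRST[B]={b}  FIRST[C]={c}
pass 2:
  A via A→B: +{b}
  B via B→S S: +{a}
  FIRST[S]={a,b}  FIRST[A]={b,c}  FIRST[B]={a,b}  FIRST[C]={c}
pass 3:
  A via A→B: +{a}
  FIRST[S]={a,b}  FIRST[A]={a,b,c}  FIRST[B]={a,b}  FIRST[C]={c}
pass 4: (stable)
  FIRST[S]={a,b}  FIRST[A]={a,b,c}  FIRST[B]={a,b}  FIRST[C]={c}

FIRST(A) = ["a", "b", "c"]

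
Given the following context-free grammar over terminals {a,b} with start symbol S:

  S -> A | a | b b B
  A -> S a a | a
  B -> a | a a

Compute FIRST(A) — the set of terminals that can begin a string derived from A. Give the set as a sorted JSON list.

FIRST sets, iterate to fixpoint:
[1]
  A via A→a: +{a}
  B via B→a: +{a}
  S via S→A: +{a}
  S via S→b b B: +{b}
  FIRST[S]={a,b}  FIRST[A]={a}  FIRST[B]={a}
[2]
  A via A→S a a: +{b}
  FIRST[S]={a,b}  FIRST[A]={a,b}  FIRST[B]={a}
[3] done
  FIRST[S]={a,b}  FIRST[A]={a,b}  FIRST[B]={a}

FIRST(A) = ["a", "b"]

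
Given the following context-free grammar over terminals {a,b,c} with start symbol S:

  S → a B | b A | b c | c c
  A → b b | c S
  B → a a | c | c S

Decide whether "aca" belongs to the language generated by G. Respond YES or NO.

Convert to CNF:
  S -> T0 A | T0 T1 | T1 T1 | T2 B
  A -> T0 T0 | T1 S
  B -> T1 S | T2 T2 | c
  T0 -> b
  T1 -> c
  T2 -> a

CYK table (by increasing span):
  [0..0]={T2}  "a"  orig:{}
  [1..1]={B,T1}  "c"  orig:{B}
  [2..2]={T2}  "a"  orig:{}
  [0..1]={S}  "ac"
  [1..2]=∅  "ca"
  [0..2]=∅  "aca"

S ∉ T[0,2] ⇒ NO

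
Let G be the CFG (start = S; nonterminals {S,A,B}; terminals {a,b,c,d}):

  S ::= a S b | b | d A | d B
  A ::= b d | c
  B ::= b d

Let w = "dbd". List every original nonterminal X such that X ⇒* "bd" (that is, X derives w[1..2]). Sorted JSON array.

CNF form of G:
  S -> T1 A | T1 B | T2 X3 | b
  A -> T0 T1 | c
  B -> T0 T1
  T0 -> b
  T1 -> d
  T2 -> a
  X3 -> S T0

CYK fill — only the sub-triangle for w[1..2]:
  [1..1]={S,T0}  "b"  orig:{S}
  [2..2]={T1}  "d"  orig:{}
  [1..2]={A,B}  "bd"

Original NTs in T[1,2] deriving "bd": ["A", "B"]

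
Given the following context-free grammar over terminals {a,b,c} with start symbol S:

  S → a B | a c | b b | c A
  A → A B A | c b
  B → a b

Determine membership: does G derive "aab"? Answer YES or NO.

CNF form of G:
  S -> T0 A | T1 T1 | T2 B | T2 T0
  A -> A X3 | T0 T1
  B -> T2 T1
  T0 -> c
  T1 -> b
  T2 -> a
  X3 -> B A

Fill CYK table bottom-up:
  cell(0,0) a: {T2}  orig:{}
  cell(1,1) a: {T2}  orig:{}
  cell(2,2) b: {T1}  orig:{}
  cell(0,1) aa: ∅
  cell(1,2) ab: {B}
  cell(0,2) aab: {S}

S ∈ T[0,2] ⇒ YES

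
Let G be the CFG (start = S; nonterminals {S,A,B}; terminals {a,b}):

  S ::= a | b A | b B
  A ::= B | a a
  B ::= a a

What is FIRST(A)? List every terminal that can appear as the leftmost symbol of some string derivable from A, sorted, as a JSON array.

FIRST iteration:
round 1:
  A via A→a a: +{a}
  B via B→a a: +{a}
  S via S→a: +{a}
  S via S→b A: +{b}
  S: {a,b}  A: {a}  B: {a}
round 2: done
  S: {a,b}  A: {a}  B: {a}

FIRST(A) = ["a"]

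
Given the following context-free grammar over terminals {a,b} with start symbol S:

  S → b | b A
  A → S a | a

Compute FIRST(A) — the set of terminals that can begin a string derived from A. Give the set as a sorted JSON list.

Compute FIRST by fixpoint:
iter 1:
  A via A→a: +{a}
  S via S→b: +{b}
  FIRST[S]={b}  FIRST[A]={a}
iter 2:
  A via A→S a: +{b}
  FIRST[S]={b}  FIRST[A]={a,b}
iter 3: (no change)
  FIRST[S]={b}  FIRST[A]={a,b}

FIRST(A) = ["a", "b"]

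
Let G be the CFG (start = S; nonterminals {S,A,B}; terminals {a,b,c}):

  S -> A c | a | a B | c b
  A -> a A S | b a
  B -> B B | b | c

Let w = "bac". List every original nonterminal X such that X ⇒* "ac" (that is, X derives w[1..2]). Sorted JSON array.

CNF form of G:
  S -> A T2 | T0 B | T2 T1 | a
  A -> T0 X3 | T1 T0
  B -> B B | b | c
  T0 -> a
  T1 -> b
  T2 -> c
  X3 -> A S

CYK table (by increasing span) — only the sub-triangle for w[1..2]:
  T[1,1] 'a' = {S,T0}  orig:{S}
  T[2,2] 'c' = {B,T2}  orig:{B}
  T[1,2] 'ac' = {S}

Original NTs in T[1,2] deriving "ac": ["S"]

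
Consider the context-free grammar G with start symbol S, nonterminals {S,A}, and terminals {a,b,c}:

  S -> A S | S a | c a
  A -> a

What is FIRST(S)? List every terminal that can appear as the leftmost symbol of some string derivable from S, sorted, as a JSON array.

Compute FIRST by fixpoint:
iter 1:
  A via A→a: +{a}
  S via S→A S: +{a}
  S via S→c a: +{c}
  FIRST[S]={a,c}  FIRST[A]={a}
iter 2: (no change)
  FIRST[S]={a,c}  FIRST[A]={a}

FIRST(S) = ["a", "c"]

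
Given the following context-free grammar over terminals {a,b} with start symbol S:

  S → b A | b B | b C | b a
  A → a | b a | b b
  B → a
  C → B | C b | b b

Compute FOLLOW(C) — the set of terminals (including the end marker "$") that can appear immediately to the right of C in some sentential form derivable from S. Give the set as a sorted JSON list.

FIRST sets, iterate to fixpoint:
iter 1:
  A via A→a: +{a}
  A via A→b a: +{b}
  B via B→a: +{a}
  C via C→B: +{a}
  C via C→b b: +{b}
  S via S→b A: +{b}
  S: {b}  A: {a,b}  B: {a}  C: {a,b}
iter 2: (stable)
  S: {b}  A: {a,b}  B: {a}  C: {a,b}

Compute FOLLOW by fixpoint:
initialize: $ ∈ FOLLOW(S)
iter 1:
  C→C b: FOLLOW(C) ⊇ FIRST(b) = {b}; new: +{b}
  S→b A: FOLLOW(A) ⊇ FOLLOW(S) ⊇ {$}; new: +{$}
  S→b B: FOLLOW(B) ⊇ FOLLOW(S) ⊇ {$}; new: +{$}
  S→b C: FOLLOW(C) ⊇ FOLLOW(S) ⊇ {$}; new: +{$}
  S: {$}  A: {$}  B: {$}  C: {$,b}
iter 2:
  C→B: FOLLOW(B) ⊇ FOLLOW(C) ⊇ {$,b}; new: +{b}
  S: {$}  A: {$}  B: {$,b}  C: {$,b}
iter 3: — fixpoint
  S: {$}  A: {$}  B: {$,b}  C: {$,b}

FOLLOW(C) = ["$", "b"]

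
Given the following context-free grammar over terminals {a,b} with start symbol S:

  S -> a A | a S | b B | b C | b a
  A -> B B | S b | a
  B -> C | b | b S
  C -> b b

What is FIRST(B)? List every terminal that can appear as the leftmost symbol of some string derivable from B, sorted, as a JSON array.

FIRST sets, iterate to fixpoint:
iter 1:
  A via A→a: +{a}
  B via B→b: +{b}
  C via C→b b: +{b}
  S via S→a A: +{a}
  S via S→b B: +{b}
  S: {a,b}  A: {a}  B: {b}  C: {b}
iter 2:
  A via A→B B: +{b}
  S: {a,b}  A: {a,b}  B: {b}  C: {b}
iter 3: (no change)
  S: {a,b}  A: {a,b}  B: {b}  C: {b}

FIRST(B) = ["b"]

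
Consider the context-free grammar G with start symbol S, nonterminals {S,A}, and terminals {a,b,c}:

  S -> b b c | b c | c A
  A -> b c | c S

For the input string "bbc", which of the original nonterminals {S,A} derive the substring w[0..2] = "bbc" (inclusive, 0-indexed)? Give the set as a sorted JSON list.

Convert to CNF:
  S -> T0 T1 | T0 X2 | T1 A
  A -> T0 T1 | T1 S
  T0 -> b
  T1 -> c
  X2 -> T0 T1

Fill CYK table bottom-up (cells [i..j] with 0 ≤ i ≤ j ≤ 2 only):
  T[0,0] 'b' = {T0}  orig:{}
  T[1,1] 'b' = {T0}  orig:{}
  T[2,2] 'c' = {T1}  orig:{}
  T[0,1] 'bb' = ∅
  T[1,2] 'bc' = {A,S,X2}  orig:{A,S}
  T[0,2] 'bbc' = {S}

Original NTs in T[0,2] deriving "bbc": ["S"]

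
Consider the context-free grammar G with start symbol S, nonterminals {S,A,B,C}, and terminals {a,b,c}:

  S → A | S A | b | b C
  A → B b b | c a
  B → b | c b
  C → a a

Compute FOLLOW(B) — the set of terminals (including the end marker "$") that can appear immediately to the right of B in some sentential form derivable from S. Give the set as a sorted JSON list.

FIRST iteration:
iter 1:
  A via A→c a: +{c}
  B via B→b: +{b}
  B via B→c b: +{c}
  C via C→a a: +{a}
  S via S→A: +{c}
  S via S→b: +{b}
  FIRST[S]={b,c}  FIRST[A]={c}  FIRST[B]={b,c}  FIRST[C]={a}
iter 2:
  A via A→B b b: +{b}
  FIRST[S]={b,c}  FIRST[A]={b,c}  FIRST[B]={b,c}  FIRST[C]={a}
iter 3: (no change)
  FIRST[S]={b,c}  FIRST[A]={b,c}  FIRST[B]={b,c}  FIRST[C]={a}

FOLLOW iteration:
seed FOLLOW(S) with $
iter 1:
  A→B b b: FOLLOW(B) ⊇ FIRST(b) = {b}; new: +{b}
  S→A: FOLLOW(A) ⊇ FOLLOW(S) ⊇ {$}; new: +{$}
  S→S A: FOLLOW(S) ⊇ FIRST(A) = {b,c}; new: +{b,c}
  S→S A: FOLLOW(A) ⊇ FOLLOW(S) ⊇ {$,b,c}; new: +{b,c}
  S→b C: FOLLOW(C) ⊇ FOLLOW(S) ⊇ {$,b,c}; new: +{$,b,c}
  FOLLOW[S]={$,b,c}  FOLLOW[A]={$,b,c}  FOLLOW[B]={b}  FOLLOW[C]={$,b,c}
iter 2: (no change)
  FOLLOW[S]={$,b,c}  FOLLOW[A]={$,b,c}  FOLLOW[B]={b}  FOLLOW[C]={$,b,c}

FOLLOW(B) = ["b"]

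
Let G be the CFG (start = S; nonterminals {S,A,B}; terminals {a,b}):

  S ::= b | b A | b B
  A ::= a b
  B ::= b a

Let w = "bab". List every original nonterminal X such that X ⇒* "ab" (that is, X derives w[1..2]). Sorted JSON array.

Convert to CNF:
  S -> T1 A | T1 B | b
  A -> T0 T1
  B -> T1 T0
  T0 -> a
  T1 -> b

CYK table (by increasing span), restricted to cells inside w[1..2]:
  T[1,1] 'a' = {T0}  orig:{}
  T[2,2] 'b' = {S,T1}  orig:{S}
  T[1,2] 'ab' = {A}

Original NTs in T[1,2] deriving "ab": ["A"]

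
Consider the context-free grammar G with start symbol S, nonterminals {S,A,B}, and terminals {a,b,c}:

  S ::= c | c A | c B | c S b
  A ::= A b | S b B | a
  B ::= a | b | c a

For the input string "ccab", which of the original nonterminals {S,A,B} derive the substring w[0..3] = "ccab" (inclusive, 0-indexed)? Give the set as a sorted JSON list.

CNF form of G:
  S -> T1 A | T1 B | T1 X4 | c
  A -> A T0 | S X3 | a
  B -> T1 T2 | a | b
  T0 -> b
  T1 -> c
  T2 -> a
  X3 -> T0 B
  X4 -> S T0

CYK fill (cells [i..j] with 0 ≤ i ≤ j ≤ 3 only):
  cell(0,0) c: {S,T1}  orig:{S}
  cell(1,1) c: {S,T1}  orig:{S}
  cell(2,2) a: {A,B,T2}  orig:{A,B}
  cell(3,3) b: {B,T0}  orig:{B}
  cell(0,1) cc: ∅
  cell(1,2) ca: {B,S}
  cell(2,3) ab: {A}
  cell(0,2) cca: {S}
  cell(1,3) cab: {S,X4}  orig:{S}
  cell(0,3) ccab: {S,X4}  orig:{S}

Original NTs in T[0,3] deriving "ccab": ["S"]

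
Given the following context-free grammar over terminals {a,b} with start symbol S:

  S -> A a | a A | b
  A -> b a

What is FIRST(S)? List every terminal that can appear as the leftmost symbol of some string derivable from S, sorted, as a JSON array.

FIRST iteration:
iter 1:
  A via A→b a: +{b}
  S via S→A a: +{b}
  S via S→a A: +{a}
  S: {a,b}  A: {b}
iter 2: (no change)
  S: {a,b}  A: {b}

FIRST(S) = ["a", "b"]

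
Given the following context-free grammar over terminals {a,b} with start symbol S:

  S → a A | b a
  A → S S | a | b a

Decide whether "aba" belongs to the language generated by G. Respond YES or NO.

Convert to CNF:
  S -> T0 T1 | T1 A
  A -> S S | T0 T1 | a
  T0 -> b
  T1 -> a

CYK table (by increasing span):
  T[0,0] 'a' = {A,T1}  orig:{A}
  T[1,1] 'b' = {T0}  orig:{}
  T[2,2] 'a' = {A,T1}  orig:{A}
  T[0,1] 'ab' = ∅
  T[1,2] 'ba' = {A,S}
  T[0,2] 'aba' = {S}

S ∈ T[0,2] ⇒ YES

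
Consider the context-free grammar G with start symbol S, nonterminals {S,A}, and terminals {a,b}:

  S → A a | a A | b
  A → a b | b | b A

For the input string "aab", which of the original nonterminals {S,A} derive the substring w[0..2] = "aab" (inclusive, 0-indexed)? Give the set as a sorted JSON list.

Convert to CNF:
  S -> A T0 | T0 A | b
  A -> T0 T1 | T1 A | b
  T0 -> a
  T1 -> b

Fill CYK table bottom-up (cells [i..j] with 0 ≤ i ≤ j ≤ 2 only):
  T[0,0] 'a' = {T0}  orig:{}
  T[1,1] 'a' = {T0}  orig:{}
  T[2,2] 'b' = {A,S,T1}  orig:{A,S}
  T[0,1] 'aa' = ∅
  T[1,2] 'ab' = {A,S}
  T[0,2] 'aab' = {S}

Original NTs in T[0,2] deriving "aab": ["S"]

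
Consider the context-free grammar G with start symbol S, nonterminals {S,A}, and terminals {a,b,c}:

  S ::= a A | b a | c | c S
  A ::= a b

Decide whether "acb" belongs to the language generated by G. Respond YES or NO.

Convert to CNF:
  S -> T0 A | T1 T0 | T2 S | c
  A -> T0 T1
  T0 -> a
  T1 -> b
  T2 -> c

CYK table (by increasing span):
  cell(0,0) a: {T0}  orig:{}
  cell(1,1) c: {S,T2}  orig:{S}
  cell(2,2) b: {T1}  orig:{}
  cell(0,1) ac: ∅
  cell(1,2) cb: ∅
  cell(0,2) acb: ∅

S ∉ T[0,2] ⇒ NO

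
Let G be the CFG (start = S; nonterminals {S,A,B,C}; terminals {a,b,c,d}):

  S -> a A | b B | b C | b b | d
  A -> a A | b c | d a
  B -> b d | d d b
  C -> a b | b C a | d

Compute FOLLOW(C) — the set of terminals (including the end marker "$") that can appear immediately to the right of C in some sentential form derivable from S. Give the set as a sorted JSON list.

FIRST iteration:
pass 1:
  A via A→a A: +{a}
  A via A→b c: +{b}
  A via A→d a: +{d}
  B via B→b d: +{b}
  B via B→d d b: +{d}
  C via C→a b: +{a}
  C via C→b C a: +{b}
  C via C→d: +{d}
  S via S→a A: +{a}
  S via S→b B: +{b}
  S via S→d: +{d}
  FIRST[S]={a,b,d}  FIRST[A]={a,b,d}  FIRST[B]={b,d}  FIRST[C]={a,b,d}
pass 2: done
  FIRST[S]={a,b,d}  FIRST[A]={a,b,d}  FIRST[B]={b,d}  FIRST[C]={a,b,d}

FOLLOW sets:
initialize: $ ∈ FOLLOW(S)
round 1:
  C→b C a: FOLLOW(C) ⊇ FIRST(a) = {a}; new: +{a}
  S→a A: FOLLOW(A) ⊇ FOLLOW(S) ⊇ {$}; new: +{$}
  S→b B: FOLLOW(B) ⊇ FOLLOW(S) ⊇ {$}; new: +{$}
  S→b C: FOLLOW(C) ⊇ FOLLOW(S) ⊇ {$}; new: +{$}
  FOLLOW(S)={$}  FOLLOW(A)={$}  FOLLOW(B)={$}  FOLLOW(C)={$,a}
round 2: (stable)
  FOLLOW(S)={$}  FOLLOW(A)={$}  FOLLOW(B)={$}  FOLLOW(C)={$,a}

FOLLOW(C) = ["$", "a"]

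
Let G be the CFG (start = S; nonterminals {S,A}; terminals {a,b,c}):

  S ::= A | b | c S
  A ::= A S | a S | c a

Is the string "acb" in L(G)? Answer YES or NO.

CNF form of G:
  S -> A S | T0 S | T1 S | T1 T0 | b
  A -> A S | T0 S | T1 T0
  T0 -> a
  T1 -> c

Fill CYK table bottom-up:
  [0..0]={T0}  "a"  orig:{}
  [1..1]={T1}  "c"  orig:{}
  [2..2]={S}  "b"
  [0..1]=∅  "ac"
  [1..2]={S}  "cb"
  [0..2]={A,S}  "acb"

S ∈ T[0,2] ⇒ YES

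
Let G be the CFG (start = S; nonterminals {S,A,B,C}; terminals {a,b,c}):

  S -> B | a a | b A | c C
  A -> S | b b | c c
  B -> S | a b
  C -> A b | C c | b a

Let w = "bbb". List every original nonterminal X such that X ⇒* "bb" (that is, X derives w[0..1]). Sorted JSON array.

Convert to CNF:
  S -> T0 T0 | T0 T1 | T1 A | T2 C
  A -> T0 T0 | T0 T1 | T1 A | T1 T1 | T2 C | T2 T2
  B -> T0 T0 | T0 T1 | T1 A | T2 C
  C -> A T1 | C T2 | T1 T0
  T0 -> a
  T1 -> b
  T2 -> c

CYK fill, restricted to cells inside w[0..1]:
  [0..0]={T1}  "b"  orig:{}
  [1..1]={T1}  "b"  orig:{}
  [0..1]={A}  "bb"

Original NTs in T[0,1] deriving "bb": ["A"]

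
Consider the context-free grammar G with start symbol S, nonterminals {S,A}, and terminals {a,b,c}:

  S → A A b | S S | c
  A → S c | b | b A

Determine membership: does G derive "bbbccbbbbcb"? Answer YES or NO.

Convert to CNF:
  S -> A X2 | S S | c
  A -> S T0 | T1 A | b
  T0 -> c
  T1 -> b
  X2 -> A T1

Fill CYK table bottom-up:
  T[0,0] 'b' = {A,T1}  orig:{A}
  T[1,1] 'b' = {A,T1}  orig:{A}
  T[2,2] 'b' = {A,T1}  orig:{A}
  T[3,3] 'c' = {S,T0}  orig:{S}
  T[4,4] 'c' = {S,T0}  orig:{S}
  T[5,5] 'b' = {A,T1}  orig:{A}
  T[6,6] 'b' = {A,T1}  orig:{A}
  T[7,7] 'b' = {A,T1}  orig:{A}
  T[8,8] 'b' = {A,T1}  orig:{A}
  T[9,9] 'c' = {S,T0}  orig:{S}
  T[10,10] 'b' = {A,T1}  orig:{A}
  T[0,1] 'bb' = {A,X2}  orig:{A}
  T[1,2] 'bb' = {A,X2}  orig:{A}
  T[2,3] 'bc' = ∅
  T[3,4] 'cc' = {A,S}
  T[4,5] 'cb' = ∅
  T[5,6] 'bb' = {A,X2}  orig:{A}
  T[6,7] 'bb' = {A,X2}  orig:{A}
  T[7,8] 'bb' = {A,X2}  orig:{A}
  T[8,9] 'bc' = ∅
  T[9,10] 'cb' = ∅
  T[0,2] 'bbb' = {A,S,X2}  orig:{A,S}
  T[1,3] 'bbc' = ∅
  T[2,4] 'bcc' = {A}
  T[3,5] 'ccb' = {X2}  orig:{}
  T[4,6] 'cbb' = ∅
  T[5,7] 'bbb' = {A,S,X2}  orig:{A,S}
  T[6,8] 'bbb' = {A,S,X2}  orig:{A,S}
  T[7,9] 'bbc' = ∅
  T[8,10] 'bcb' = ∅
  T[0,3] 'bbbc' = {A,S}
  T[1,4] 'bbcc' = {A}
  T[2,5] 'bccb' = {S,X2}  orig:{S}
  T[3,6] 'ccbb' = {S}
  T[4,7] 'cbbb' = {S}
  T[5,8] 'bbbb' = {A,S,X2}  orig:{A,S}
  T[6,9] 'bbbc' = {A,S}
  T[7,10] 'bbcb' = ∅
  T[0,4] 'bbbcc' = {A,S}
  T[1,5] 'bbccb' = {S,X2}  orig:{S}
  T[2,6] 'bccbb' = {S}
  T[3,7] 'ccbbb' = {S}
  T[4,8] 'cbbbb' = {S}
  T[5,9] 'bbbbc' = {A,S}
  T[6,10] 'bbbcb' = {X2}  orig:{}
  T[0,5] 'bbbccb' = {S,X2}  orig:{S}
  T[1,6] 'bbccbb' = {S}
  T[2,7] 'bccbbb' = {S}
  T[3,8] 'ccbbbb' = {S}
  T[4,9] 'cbbbbc' = {A,S}
  T[5,10] 'bbbbcb' = {S,X2}  orig:{S}
  T[0,6] 'bbbccbb' = {S}
  T[1,7] 'bbccbbb' = {S}
  T[2,8] 'bccbbbb' = {S}
  T[3,9] 'ccbbbbc' = {A,S}
  T[4,10] 'cbbbbcb' = {S,X2}  orig:{S}
  T[0,7] 'bbbccbbb' = {S}
  T[1,8] 'bbccbbbb' = {S}
  T[2,9] 'bccbbbbc' = {A,S}
  T[3,10] 'ccbbbbcb' = {S,X2}  orig:{S}
  T[0,8] 'bbbccbbbb' = {S}
  T[1,9] 'bbccbbbbc' = {A,S}
  T[2,10] 'bccbbbbcb' = {S,X2}  orig:{S}
  T[0,9] 'bbbccbbbbc' = {A,S}
  T[1,10] 'bbccbbbbcb' = {S,X2}  orig:{S}
  T[0,10] 'bbbccbbbbcb' = {S,X2}  orig:{S}

S ∈ T[0,10] ⇒ YES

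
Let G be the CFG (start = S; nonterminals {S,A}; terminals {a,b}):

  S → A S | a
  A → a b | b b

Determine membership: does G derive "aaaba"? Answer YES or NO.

CNF form of G:
  S -> A S | a
  A -> T0 T1 | T1 T1
  T0 -> a
  T1 -> b

CYK table (by increasing span):
  [0..0]={S,T0}  "a"  orig:{S}
  [1..1]={S,T0}  "a"  orig:{S}
  [2..2]={S,T0}  "a"  orig:{S}
  [3..3]={T1}  "b"  orig:{}
  [4..4]={S,T0}  "a"  orig:{S}
  [0..1]=∅  "aa"
  [1..2]=∅  "aa"
  [2..3]={A}  "ab"
  [3..4]=∅  "ba"
  [0..2]=∅  "aaa"
  [1..3]=∅  "aab"
  [2..4]={S}  "aba"
  [0..3]=∅  "aaab"
  [1..4]=∅  "aaba"
  [0..4]=∅  "aaaba"

S ∉ T[0,4] ⇒ NO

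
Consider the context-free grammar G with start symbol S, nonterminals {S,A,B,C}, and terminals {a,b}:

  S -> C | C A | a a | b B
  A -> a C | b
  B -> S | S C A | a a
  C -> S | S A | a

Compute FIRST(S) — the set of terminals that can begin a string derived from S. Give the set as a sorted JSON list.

FIRST iteration:
[1]
  A via A→a C: +{a}
  A via A→b: +{b}
  B via B→a a: +{a}
  C via C→a: +{a}
  S via S→C: +{a}
  S via S→b B: +{b}
  S: {a,b}  A: {a,b}  B: {a}  C: {a}
[2]
  B via B→S: +{b}
  C via C→S: +{b}
  S: {a,b}  A: {a,b}  B: {a,b}  C: {a,b}
[3] (no change)
  S: {a,b}  A: {a,b}  B: {a,b}  C: {a,b}

FIRST(S) = ["a", "b"]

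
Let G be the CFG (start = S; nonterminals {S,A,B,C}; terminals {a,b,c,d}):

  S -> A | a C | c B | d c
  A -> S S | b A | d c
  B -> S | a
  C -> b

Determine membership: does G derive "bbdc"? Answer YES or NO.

Convert to CNF:
  S -> S S | T0 A | T1 T2 | T2 B | T3 C
  A -> S S | T0 A | T1 T2
  B -> S S | T0 A | T1 T2 | T2 B | T3 C | a
  C -> b
  T0 -> b
  T1 -> d
  T2 -> c
  T3 -> a

Fill CYK table bottom-up:
  [0..0]={C,T0}  "b"  orig:{C}
  [1..1]={C,T0}  "b"  orig:{C}
  [2..2]={T1}  "d"  orig:{}
  [3..3]={T2}  "c"  orig:{}
  [0..1]=∅  "bb"
  [1..2]=∅  "bd"
  [2..3]={A,B,S}  "dc"
  [0..2]=∅  "bbd"
  [1..3]={A,B,S}  "bdc"
  [0..3]={A,B,S}  "bbdc"

S ∈ T[0,3] ⇒ YES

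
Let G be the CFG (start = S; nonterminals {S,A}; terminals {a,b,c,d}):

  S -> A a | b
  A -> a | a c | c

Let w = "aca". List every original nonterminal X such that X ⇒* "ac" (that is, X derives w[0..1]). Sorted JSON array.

Convert to CNF:
  S -> A T0 | b
  A -> T0 T1 | a | c
  T0 -> a
  T1 -> c

Fill CYK table bottom-up — only the sub-triangle for w[0..1]:
  [0..0]={A,T0}  "a"  orig:{A}
  [1..1]={A,T1}  "c"  orig:{A}
  [0..1]={A}  "ac"

Original NTs in T[0,1] deriving "ac": ["A"]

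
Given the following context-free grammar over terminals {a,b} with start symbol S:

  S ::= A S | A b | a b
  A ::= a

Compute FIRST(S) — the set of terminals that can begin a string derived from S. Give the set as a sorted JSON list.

Compute FIRST by fixpoint:
iter 1:
  A via A→a: +{a}
  S via S→A S: +{a}
  FIRST[S]={a}  FIRST[A]={a}
iter 2: done
  FIRST[S]={a}  FIRST[A]={a}

FIRST(S) = ["a"]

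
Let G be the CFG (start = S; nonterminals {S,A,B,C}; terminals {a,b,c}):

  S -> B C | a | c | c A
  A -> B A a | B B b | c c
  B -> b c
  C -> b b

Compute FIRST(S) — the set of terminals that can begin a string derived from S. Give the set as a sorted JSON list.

FIRST iteration:
iter 1:
  A via A→c c: +{c}
  B via B→b c: +{b}
  C via C→b b: +{b}
  S via S→B C: +{b}
  S via S→a: +{a}
  S via S→c: +{c}
  FIRST(S)={a,b,c}  FIRST(A)={c}  FIRST(B)={b}  FIRST(C)={b}
iter 2:
  A via A→B A a: +{b}
  FIRST(S)={a,b,c}  FIRST(A)={b,c}  FIRST(B)={b}  FIRST(C)={b}
iter 3: (no change)
  FIRST(S)={a,b,c}  FIRST(A)={b,c}  FIRST(B)={b}  FIRST(C)={b}

FIRST(S) = ["a", "b", "c"]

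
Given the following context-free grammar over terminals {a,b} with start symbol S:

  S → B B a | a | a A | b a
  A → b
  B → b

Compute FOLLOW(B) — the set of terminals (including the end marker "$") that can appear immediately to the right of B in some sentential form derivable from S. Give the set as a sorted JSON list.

Compute FIRST by fixpoint:
round 1:
  A via A→b: +{b}
  B via B→b: +{b}
  S via S→B B a: +{b}
  S via S→a: +{a}
  FIRST[S]={a,b}  FIRST[A]={b}  FIRST[B]={b}
round 2: — fixpoint
  FIRST[S]={a,b}  FIRST[A]={b}  FIRST[B]={b}

FOLLOW sets:
FOLLOW(S) := {$}
iter 1:
  S→B B a: FOLLOW(B) ⊇ FIRST(B) = {b}; new: +{b}
  S→B B a: FOLLOW(B) ⊇ FIRST(a) = {a}; new: +{a}
  S→a A: FOLLOW(A) ⊇ FOLLOW(S) ⊇ {$}; new: +{$}
  FOLLOW[S]={$}  FOLLOW[A]={$}  FOLLOW[B]={a,b}
iter 2: — fixpoint
  FOLLOW[S]={$}  FOLLOW[A]={$}  FOLLOW[B]={a,b}

FOLLOW(B) = ["a", "b"]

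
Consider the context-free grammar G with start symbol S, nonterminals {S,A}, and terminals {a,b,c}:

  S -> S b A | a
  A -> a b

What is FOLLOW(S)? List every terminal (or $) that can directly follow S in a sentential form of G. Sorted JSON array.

Compute FIRST by fixpoint:
round 1:
  A via A→a b: +{a}
  S via S→a: +{a}
  S: {a}  A: {a}
round 2: done
  S: {a}  A: {a}

FOLLOW iteration:
seed FOLLOW(S) with $
iter 1:
  S→S b A: FOLLOW(S) ⊇ FIRST(b) = {b}; new: +{b}
  S→S b A: FOLLOW(A) ⊇ FOLLOW(S) ⊇ {$,b}; new: +{$,b}
  S: {$,b}  A: {$,b}
iter 2: — fixpoint
  S: {$,b}  A: {$,b}

FOLLOW(S) = ["$", "b"]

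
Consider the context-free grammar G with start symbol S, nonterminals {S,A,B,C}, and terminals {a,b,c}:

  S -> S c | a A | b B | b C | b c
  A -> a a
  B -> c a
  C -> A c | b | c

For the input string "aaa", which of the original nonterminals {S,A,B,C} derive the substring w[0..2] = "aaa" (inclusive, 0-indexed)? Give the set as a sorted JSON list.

Convert to CNF:
  S -> S T1 | T0 A | T2 B | T2 C | T2 T1
  A -> T0 T0
  B -> T1 T0
  C -> A T1 | b | c
  T0 -> a
  T1 -> c
  T2 -> b

Fill CYK table bottom-up (cells [i..j] with 0 ≤ i ≤ j ≤ 2 only):
  cell(0,0) a: {T0}  orig:{}
  cell(1,1) a: {T0}  orig:{}
  cell(2,2) a: {T0}  orig:{}
  cell(0,1) aa: {A}
  cell(1,2) aa: {A}
  cell(0,2) aaa: {S}

Original NTs in T[0,2] deriving "aaa": ["S"]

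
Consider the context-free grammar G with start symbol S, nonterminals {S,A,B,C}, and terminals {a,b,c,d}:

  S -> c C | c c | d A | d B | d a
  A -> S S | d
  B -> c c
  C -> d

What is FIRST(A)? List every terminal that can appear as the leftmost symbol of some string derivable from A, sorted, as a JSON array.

FIRST sets, iterate to fixpoint:
[1]
  A via A→d: +{d}
  B via B→c c: +{c}
  C via C→d: +{d}
  S via S→c C: +{c}
  S via S→d A: +{d}
  FIRST(S)={c,d}  FIRST(A)={d}  FIRST(B)={c}  FIRST(C)={d}
[2]
  A via A→S S: +{c}
  FIRST(S)={c,d}  FIRST(A)={c,d}  FIRST(B)={c}  FIRST(C)={d}
[3] done
  FIRST(S)={c,d}  FIRST(A)={c,d}  FIRST(B)={c}  FIRST(C)={d}

FIRST(A) = ["c", "d"]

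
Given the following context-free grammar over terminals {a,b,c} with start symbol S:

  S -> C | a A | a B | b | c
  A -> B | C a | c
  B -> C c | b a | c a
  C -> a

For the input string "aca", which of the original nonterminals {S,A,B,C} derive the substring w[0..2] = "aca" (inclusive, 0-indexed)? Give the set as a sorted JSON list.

CNF form of G:
  S -> T0 A | T0 B | a | b | c
  A -> C T0 | C T1 | T1 T0 | T2 T0 | c
  B -> C T1 | T1 T0 | T2 T0
  C -> a
  T0 -> a
  T1 -> c
  T2 -> b

CYK table (by increasing span) (cells [i..j] with 0 ≤ i ≤ j ≤ 2 only):
  cell(0,0) a: {C,S,T0}  orig:{C,S}
  cell(1,1) c: {A,S,T1}  orig:{A,S}
  cell(2,2) a: {C,S,T0}  orig:{C,S}
  cell(0,1) ac: {A,B,S}
  cell(1,2) ca: {A,B}
  cell(0,2) aca: {S}

Original NTs in T[0,2] deriving "aca": ["S"]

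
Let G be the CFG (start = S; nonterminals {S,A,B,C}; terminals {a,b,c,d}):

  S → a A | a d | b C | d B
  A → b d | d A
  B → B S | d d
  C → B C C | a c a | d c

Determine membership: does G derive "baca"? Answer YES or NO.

CNF form of G:
  S -> T0 C | T1 B | T2 A | T2 T1
  A -> T0 T1 | T1 A
  B -> B S | T1 T1
  C -> B X4 | T1 T3 | T2 X5
  T0 -> b
  T1 -> d
  T2 -> a
  T3 -> c
  X4 -> C C
  X5 -> T3 T2

CYK table (by increasing span):
  [0..0]={T0}  "b"  orig:{}
  [1..1]={T2}  "a"  orig:{}
  [2..2]={T3}  "c"  orig:{}
  [3..3]={T2}  "a"  orig:{}
  [0..1]=∅  "ba"
  [1..2]=∅  "ac"
  [2..3]={X5}  "ca"  orig:{}
  [0..2]=∅  "bac"
  [1..3]={C}  "aca"
  [0..3]={S}  "baca"

S ∈ T[0,3] ⇒ YES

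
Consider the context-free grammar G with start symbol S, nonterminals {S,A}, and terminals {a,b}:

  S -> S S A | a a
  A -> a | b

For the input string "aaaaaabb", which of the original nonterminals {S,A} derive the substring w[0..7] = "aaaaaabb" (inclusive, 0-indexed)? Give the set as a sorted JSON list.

Convert to CNF:
  S -> S X1 | T0 T0
  A -> a | b
  T0 -> a
  X1 -> S A

CYK fill (cells [i..j] with 0 ≤ i ≤ j ≤ 7 only):
  cell(0,0) a: {A,T0}  orig:{A}
  cell(1,1) a: {A,T0}  orig:{A}
  cell(2,2) a: {A,T0}  orig:{A}
  cell(3,3) a: {A,T0}  orig:{A}
  cell(4,4) a: {A,T0}  orig:{A}
  cell(5,5) a: {A,T0}  orig:{A}
  cell(6,6) b: {A}
  cell(7,7) b: {A}
  cell(0,1) aa: {S}
  cell(1,2) aa: {S}
  cell(2,3) aa: {S}
  cell(3,4) aa: {S}
  cell(4,5) aa: {S}
  cell(5,6) ab: ∅
  cell(6,7) bb: ∅
  cell(0,2) aaa: {X1}  orig:{}
  cell(1,3) aaa: {X1}  orig:{}
  cell(2,4) aaa: {X1}  orig:{}
  cell(3,5) aaa: {X1}  orig:{}
  cell(4,6) aab: {X1}  orig:{}
  cell(5,7) abb: ∅
  cell(0,3) aaaa: ∅
  cell(1,4) aaaa: ∅
  cell(2,5) aaaa: ∅
  cell(3,6) aaab: ∅
  cell(4,7) aabb: ∅
  cell(0,4) aaaaa: {S}
  cell(1,5) aaaaa: {S}
  cell(2,6) aaaab: {S}
  cell(3,7) aaabb: ∅
  cell(0,5) aaaaaa: {X1}  orig:{}
  cell(1,6) aaaaab: {X1}  orig:{}
  cell(2,7) aaaabb: {X1}  orig:{}
  cell(0,6) aaaaaab: ∅
  cell(1,7) aaaaabb: ∅
  cell(0,7) aaaaaabb: {S}

Original NTs in T[0,7] deriving "aaaaaabb": ["S"]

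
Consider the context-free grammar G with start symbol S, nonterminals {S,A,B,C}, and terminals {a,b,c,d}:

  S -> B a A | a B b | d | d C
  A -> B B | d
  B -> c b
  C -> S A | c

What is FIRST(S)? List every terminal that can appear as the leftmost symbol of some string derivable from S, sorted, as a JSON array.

Compute FIRST by fixpoint:
[1]
  A via A→d: +{d}
  B via B→c b: +{c}
  C via C→c: +{c}
  S via S→B a A: +{c}
  S via S→a B b: +{a}
  S via S→d: +{d}
  FIRST(S)={a,c,d}  FIRST(A)={d}  FIRST(B)={c}  FIRST(C)={c}
[2]
  A via A→B B: +{c}
  C via C→S A: +{a,d}
  FIRST(S)={a,c,d}  FIRST(A)={c,d}  FIRST(B)={c}  FIRST(C)={a,c,d}
[3] done
  FIRST(S)={a,c,d}  FIRST(A)={c,d}  FIRST(B)={c}  FIRST(C)={a,c,d}

FIRST(S) = ["a", "c", "d"]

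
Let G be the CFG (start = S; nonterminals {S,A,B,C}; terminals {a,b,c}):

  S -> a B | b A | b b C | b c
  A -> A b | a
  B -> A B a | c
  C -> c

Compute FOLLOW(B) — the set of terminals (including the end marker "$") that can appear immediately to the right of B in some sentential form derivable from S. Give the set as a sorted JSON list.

FIRST sets, iterate to fixpoint:
iter 1:
  A via A→a: +{a}
  B via B→A B a: +{a}
  B via B→c: +{c}
  C via C→c: +{c}
  S via S→a B: +{a}
  S via S→b A: +{b}
  S: {a,b}  A: {a}  B: {a,c}  C: {c}
iter 2: — fixpoint
  S: {a,b}  A: {a}  B: {a,c}  C: {c}

FOLLOW iteration:
FOLLOW(S) := {$}
[1]
  A→A b: FOLLOW(A) ⊇ FIRST(b) = {b}; new: +{b}
  B→A B a: FOLLOW(A) ⊇ FIRST(B) = {a,c}; new: +{a,c}
  B→A B a: FOLLOW(B) ⊇ FIRST(a) = {a}; new: +{a}
  S→a B: FOLLOW(B) ⊇ FOLLOW(S) ⊇ {$}; new: +{$}
  S→b A: FOLLOW(A) ⊇ FOLLOW(S) ⊇ {$}; new: +{$}
  S→b b C: FOLLOW(C) ⊇ FOLLOW(S) ⊇ {$}; new: +{$}
  S: {$}  A: {$,a,b,c}  B: {$,a}  C: {$}
[2] (no change)
  S: {$}  A: {$,a,b,c}  B: {$,a}  C: {$}

FOLLOW(B) = ["$", "a"]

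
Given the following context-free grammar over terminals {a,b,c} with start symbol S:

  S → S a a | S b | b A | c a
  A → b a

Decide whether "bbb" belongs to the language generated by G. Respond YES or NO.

Convert to CNF:
  S -> S T0 | S X3 | T0 A | T2 T1
  A -> T0 T1
  T0 -> b
  T1 -> a
  T2 -> c
  X3 -> T1 T1

Fill CYK table bottom-up:
  cell(0,0) b: {T0}  orig:{}
  cell(1,1) b: {T0}  orig:{}
  cell(2,2) b: {T0}  orig:{}
  cell(0,1) bb: ∅
  cell(1,2) bb: ∅
  cell(0,2) bbb: ∅

S ∉ T[0,2] ⇒ NO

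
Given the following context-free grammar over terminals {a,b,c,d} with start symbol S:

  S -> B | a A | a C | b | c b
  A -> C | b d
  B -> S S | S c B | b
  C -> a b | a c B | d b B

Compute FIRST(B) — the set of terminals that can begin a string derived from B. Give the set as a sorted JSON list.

Compute FIRST by fixpoint:
round 1:
  A via A→b d: +{b}
  B via B→b: +{b}
  C via C→a b: +{a}
  C via C→d b B: +{d}
  S via S→B: +{b}
  S via S→a A: +{a}
  S via S→c b: +{c}
  FIRST[S]={a,b,c}  FIRST[A]={b}  FIRST[B]={b}  FIRST[C]={a,d}
round 2:
  A via A→C: +{a,d}
  B via B→S S: +{a,c}
  FIRST[S]={a,b,c}  FIRST[A]={a,b,d}  FIRST[B]={a,b,c}  FIRST[C]={a,d}
round 3: (no change)
  FIRST[S]={a,b,c}  FIRST[A]={a,b,d}  FIRST[B]={a,b,c}  FIRST[C]={a,d}

FIRST(B) = ["a", "b", "c"]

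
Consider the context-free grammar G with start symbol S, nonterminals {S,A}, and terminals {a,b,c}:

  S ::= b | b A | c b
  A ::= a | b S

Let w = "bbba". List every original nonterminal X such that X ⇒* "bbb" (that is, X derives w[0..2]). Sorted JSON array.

CNF form of G:
  S -> T0 A | T1 T0 | b
  A -> T0 S | a
  T0 -> b
  T1 -> c

CYK table (by increasing span), restricted to cells inside w[0..2]:
  cell(0,0) b: {S,T0}  orig:{S}
  cell(1,1) b: {S,T0}  orig:{S}
  cell(2,2) b: {S,T0}  orig:{S}
  cell(0,1) bb: {A}
  cell(1,2) bb: {A}
  cell(0,2) bbb: {S}

Original NTs in T[0,2] deriving "bbb": ["S"]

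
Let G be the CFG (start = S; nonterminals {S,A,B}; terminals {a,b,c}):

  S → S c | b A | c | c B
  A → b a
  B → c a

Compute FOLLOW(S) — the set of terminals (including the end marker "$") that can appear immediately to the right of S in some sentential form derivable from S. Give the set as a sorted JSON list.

Compute FIRST by fixpoint:
pass 1:
  A via A→b a: +{b}
  B via B→c a: +{c}
  S via S→b A: +{b}
  S via S→c: +{c}
  S: {b,c}  A: {b}  B: {c}
pass 2: — fixpoint
  S: {b,c}  A: {b}  B: {c}

FOLLOW iteration:
seed FOLLOW(S) with $
round 1:
  S→S c: FOLLOW(S) ⊇ FIRST(c) = {c}; new: +{c}
  S→b A: FOLLOW(A) ⊇ FOLLOW(S) ⊇ {$,c}; new: +{$,c}
  S→c B: FOLLOW(B) ⊇ FOLLOW(S) ⊇ {$,c}; new: +{$,c}
  FOLLOW(S)={$,c}  FOLLOW(A)={$,c}  FOLLOW(B)={$,c}
round 2: — fixpoint
  FOLLOW(S)={$,c}  FOLLOW(A)={$,c}  FOLLOW(B)={$,c}

FOLLOW(S) = ["$", "c"]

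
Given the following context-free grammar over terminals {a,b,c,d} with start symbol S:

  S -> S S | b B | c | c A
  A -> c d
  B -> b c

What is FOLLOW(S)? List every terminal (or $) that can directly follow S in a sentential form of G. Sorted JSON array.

FIRST iteration:
iter 1:
  A via A→c d: +{c}
  B via B→b c: +{b}
  S via S→b B: +{b}
  S via S→c: +{c}
  S: {b,c}  A: {c}  B: {b}
iter 2: — fixpoint
  S: {b,c}  A: {c}  B: {b}

FOLLOW sets:
FOLLOW(S) := {$}
[1]
  S→S S: FOLLOW(S) ⊇ FIRST(S) = {b,c}; new: +{b,c}
  S→b B: FOLLOW(B) ⊇ FOLLOW(S) ⊇ {$,b,c}; new: +{$,b,c}
  S→c A: FOLLOW(A) ⊇ FOLLOW(S) ⊇ {$,b,c}; new: +{$,b,c}
  FOLLOW(S)={$,b,c}  FOLLOW(A)={$,b,c}  FOLLOW(B)={$,b,c}
[2] done
  FOLLOW(S)={$,b,c}  FOLLOW(A)={$,b,c}  FOLLOW(B)={$,b,c}

FOLLOW(S) = ["$", "b", "c"]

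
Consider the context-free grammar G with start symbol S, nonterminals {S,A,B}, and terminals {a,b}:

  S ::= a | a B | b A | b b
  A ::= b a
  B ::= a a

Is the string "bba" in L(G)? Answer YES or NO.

Convert to CNF:
  S -> T0 A | T0 T0 | T1 B | a
  A -> T0 T1
  B -> T1 T1
  T0 -> b
  T1 -> a

Fill CYK table bottom-up:
  cell(0,0) b: {T0}  orig:{}
  cell(1,1) b: {T0}  orig:{}
  cell(2,2) a: {S,T1}  orig:{S}
  cell(0,1) bb: {S}
  cell(1,2) ba: {A}
  cell(0,2) bba: {S}

S ∈ T[0,2] ⇒ YES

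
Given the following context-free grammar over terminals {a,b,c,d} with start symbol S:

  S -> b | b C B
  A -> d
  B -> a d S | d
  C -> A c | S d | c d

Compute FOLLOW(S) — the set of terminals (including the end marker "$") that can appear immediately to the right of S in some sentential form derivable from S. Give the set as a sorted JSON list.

FIRST sets, iterate to fixpoint:
iter 1:
  A via A→d: +{d}
  B via B→a d S: +{a}
  B via B→d: +{d}
  C via C→A c: +{d}
  C via C→c d: +{c}
  S via S→b: +{b}
  FIRST(S)={b}  FIRST(A)={d}  FIRST(B)={a,d}  FIRST(C)={c,d}
iter 2:
  C via C→S d: +{b}
  FIRST(S)={b}  FIRST(A)={d}  FIRST(B)={a,d}  FIRST(C)={b,c,d}
iter 3: — fixpoint
  FIRST(S)={b}  FIRST(A)={d}  FIRST(B)={a,d}  FIRST(C)={b,c,d}

FOLLOW iteration:
seed FOLLOW(S) with $
iter 1:
  C→A c: FOLLOW(A) ⊇ FIRST(c) = {c}; new: +{c}
  C→S d: FOLLOW(S) ⊇ FIRST(d) = {d}; new: +{d}
  S→b C B: FOLLOW(C) ⊇ FIRST(B) = {a,d}; new: +{a,d}
  S→b C B: FOLLOW(B) ⊇ FOLLOW(S) ⊇ {$,d}; new: +{$,d}
  S: {$,d}  A: {c}  B: {$,d}  C: {a,d}
iter 2: done
  S: {$,d}  A: {c}  B: {$,d}  C: {a,d}

FOLLOW(S) = ["$", "d"]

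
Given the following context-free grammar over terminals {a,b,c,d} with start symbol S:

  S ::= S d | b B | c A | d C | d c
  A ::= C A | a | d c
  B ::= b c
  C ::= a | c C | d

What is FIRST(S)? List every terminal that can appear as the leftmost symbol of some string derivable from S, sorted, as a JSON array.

FIRST sets, iterate to fixpoint:
[1]
  A via A→a: +{a}
  A via A→d c: +{d}
  B via B→b c: +{b}
  C via C→a: +{a}
  C via C→c C: +{c}
  C via C→d: +{d}
  S via S→b B: +{b}
  S via S→c A: +{c}
  S via S→d C: +{d}
  S: {b,c,d}  A: {a,d}  B: {b}  C: {a,c,d}
[2]
  A via A→C A: +{c}
  S: {b,c,d}  A: {a,c,d}  B: {b}  C: {a,c,d}
[3] (no change)
  S: {b,c,d}  A: {a,c,d}  B: {b}  C: {a,c,d}

FIRST(S) = ["b", "c", "d"]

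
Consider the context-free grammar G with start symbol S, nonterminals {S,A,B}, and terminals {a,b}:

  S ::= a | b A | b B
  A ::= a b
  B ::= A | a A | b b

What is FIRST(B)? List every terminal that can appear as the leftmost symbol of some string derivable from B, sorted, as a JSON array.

FIRST sets, iterate to fixpoint:
pass 1:
  A via A→a b: +{a}
  B via B→A: +{a}
  B via B→b b: +{b}
  S via S→a: +{a}
  S via S→b A: +{b}
  FIRST(S)={a,b}  FIRST(A)={a}  FIRST(B)={a,b}
pass 2: done
  FIRST(S)={a,b}  FIRST(A)={a}  FIRST(B)={a,b}

FIRST(B) = ["a", "b"]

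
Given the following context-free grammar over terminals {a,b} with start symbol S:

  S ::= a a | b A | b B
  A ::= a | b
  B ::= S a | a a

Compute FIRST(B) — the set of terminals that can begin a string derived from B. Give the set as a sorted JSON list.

Compute FIRST by fixpoint:
[1]
  A via A→a: +{a}
  A via A→b: +{b}
  B via B→a a: +{a}
  S via S→a a: +{a}
  S via S→b A: +{b}
  FIRST(S)={a,b}  FIRST(A)={a,b}  FIRST(B)={a}
[2]
  B via B→S a: +{b}
  FIRST(S)={a,b}  FIRST(A)={a,b}  FIRST(B)={a,b}
[3] (no change)
  FIRST(S)={a,b}  FIRST(A)={a,b}  FIRST(B)={a,b}

FIRST(B) = ["a", "b"]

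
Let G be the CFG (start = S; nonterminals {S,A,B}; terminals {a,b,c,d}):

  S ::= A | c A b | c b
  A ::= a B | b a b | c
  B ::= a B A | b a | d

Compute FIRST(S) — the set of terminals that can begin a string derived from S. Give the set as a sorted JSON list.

FIRST sets, iterate to fixpoint:
[1]
  A via A→a B: +{a}
  A via A→b a b: +{b}
  A via A→c: +{c}
  B via B→a B A: +{a}
  B via B→b a: +{b}
  B via B→d: +{d}
  S via S→A: +{a,b,c}
  FIRST(S)={a,b,c}  FIRST(A)={a,b,c}  FIRST(B)={a,b,d}
[2] done
  FIRST(S)={a,b,c}  FIRST(A)={a,b,c}  FIRST(B)={a,b,d}

FIRST(S) = ["a", "b", "c"]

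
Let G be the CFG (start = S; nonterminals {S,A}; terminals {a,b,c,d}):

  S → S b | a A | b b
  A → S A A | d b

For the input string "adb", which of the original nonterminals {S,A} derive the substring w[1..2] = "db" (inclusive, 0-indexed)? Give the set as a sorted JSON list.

CNF form of G:
  S -> S T1 | T1 T1 | T2 A
  A -> S X3 | T0 T1
  T0 -> d
  T1 -> b
  T2 -> a
  X3 -> A A

CYK fill — only the sub-triangle for w[1..2]:
  [1..1]={T0}  "d"  orig:{}
  [2..2]={T1}  "b"  orig:{}
  [1..2]={A}  "db"

Original NTs in T[1,2] deriving "db": ["A"]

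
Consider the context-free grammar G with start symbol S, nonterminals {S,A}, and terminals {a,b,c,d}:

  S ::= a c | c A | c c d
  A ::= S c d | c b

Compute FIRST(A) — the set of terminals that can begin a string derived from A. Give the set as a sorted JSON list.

FIRST sets, iterate to fixpoint:
round 1:
  A via A→c b: +{c}
  S via S→a c: +{a}
  S via S→c A: +{c}
  FIRST[S]={a,c}  FIRST[A]={c}
round 2:
  A via A→S c d: +{a}
  FIRST[S]={a,c}  FIRST[A]={a,c}
round 3: (stable)
  FIRST[S]={a,c}  FIRST[A]={a,c}

FIRST(A) = ["a", "c"]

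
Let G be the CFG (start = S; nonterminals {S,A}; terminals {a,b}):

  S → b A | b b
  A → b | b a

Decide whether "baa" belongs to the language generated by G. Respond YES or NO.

Convert to CNF:
  S -> T0 A | T0 T0
  A -> T0 T1 | b
  T0 -> b
  T1 -> a

Fill CYK table bottom-up:
  cell(0,0) b: {A,T0}  orig:{A}
  cell(1,1) a: {T1}  orig:{}
  cell(2,2) a: {T1}  orig:{}
  cell(0,1) ba: {A}
  cell(1,2) aa: ∅
  cell(0,2) baa: ∅

S ∉ T[0,2] ⇒ NO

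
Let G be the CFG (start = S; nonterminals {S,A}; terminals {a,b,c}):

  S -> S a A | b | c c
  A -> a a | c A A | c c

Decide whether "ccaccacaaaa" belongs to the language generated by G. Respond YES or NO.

Convert to CNF:
  S -> S X3 | T1 T1 | b
  A -> T0 T0 | T1 T1 | T1 X2
  T0 -> a
  T1 -> c
  X2 -> A A
  X3 -> T0 A

CYK fill:
  T[0,0] 'c' = {T1}  orig:{}
  T[1,1] 'c' = {T1}  orig:{}
  T[2,2] 'a' = {T0}  orig:{}
  T[3,3] 'c' = {T1}  orig:{}
  T[4,4] 'c' = {T1}  orig:{}
  T[5,5] 'a' = {T0}  orig:{}
  T[6,6] 'c' = {T1}  orig:{}
  T[7,7] 'a' = {T0}  orig:{}
  T[8,8] 'a' = {T0}  orig:{}
  T[9,9] 'a' = {T0}  orig:{}
  T[10,10] 'a' = {T0}  orig:{}
  T[0,1] 'cc' = {A,S}
  T[1,2] 'ca' = ∅
  T[2,3] 'ac' = ∅
  T[3,4] 'cc' = {A,S}
  T[4,5] 'ca' = ∅
  T[5,6] 'ac' = ∅
  T[6,7] 'ca' = ∅
  T[7,8] 'aa' = {A}
  T[8,9] 'aa' = {A}
  T[9,10] 'aa' = {A}
  T[0,2] 'cca' = ∅
  T[1,3] 'cac' = ∅
  T[2,4] 'acc' = {X3}  orig:{}
  T[3,5] 'cca' = ∅
  T[4,6] 'cac' = ∅
  T[5,7] 'aca' = ∅
  T[6,8] 'caa' = ∅
  T[7,9] 'aaa' = {X3}  orig:{}
  T[8,10] 'aaa' = {X3}  orig:{}
  T[0,3] 'ccac' = ∅
  T[1,4] 'cacc' = ∅
  T[2,5] 'acca' = ∅
  T[3,6] 'ccac' = ∅
  T[4,7] 'caca' = ∅
  T[5,8] 'acaa' = ∅
  T[6,9] 'caaa' = ∅
  T[7,10] 'aaaa' = {X2}  orig:{}
  T[0,4] 'ccacc' = {S}
  T[1,5] 'cacca' = ∅
  T[2,6] 'accac' = ∅
  T[3,7] 'ccaca' = ∅
  T[4,8] 'cacaa' = ∅
  T[5,9] 'acaaa' = ∅
  T[6,10] 'caaaa' = {A}
  T[0,5] 'ccacca' = ∅
  T[1,6] 'caccac' = ∅
  T[2,7] 'accaca' = ∅
  T[3,8] 'ccacaa' = ∅
  T[4,9] 'cacaaa' = ∅
  T[5,10] 'acaaaa' = {X3}  orig:{}
  T[0,6] 'ccaccac' = ∅
  T[1,7] 'caccaca' = ∅
  T[2,8] 'accacaa' = ∅
  T[3,9] 'ccacaaa' = ∅
  T[4,10] 'cacaaaa' = ∅
  T[0,7] 'ccaccaca' = ∅
  T[1,8] 'caccacaa' = ∅
  T[2,9] 'accacaaa' = ∅
  T[3,10] 'ccacaaaa' = {S}
  T[0,8] 'ccaccacaa' = ∅
  T[1,9] 'caccacaaa' = ∅
  T[2,10] 'accacaaaa' = ∅
  T[0,9] 'ccaccacaaa' = ∅
  T[1,10] 'caccacaaaa' = ∅
  T[0,10] 'ccaccacaaaa' = {S}

S ∈ T[0,10] ⇒ YES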